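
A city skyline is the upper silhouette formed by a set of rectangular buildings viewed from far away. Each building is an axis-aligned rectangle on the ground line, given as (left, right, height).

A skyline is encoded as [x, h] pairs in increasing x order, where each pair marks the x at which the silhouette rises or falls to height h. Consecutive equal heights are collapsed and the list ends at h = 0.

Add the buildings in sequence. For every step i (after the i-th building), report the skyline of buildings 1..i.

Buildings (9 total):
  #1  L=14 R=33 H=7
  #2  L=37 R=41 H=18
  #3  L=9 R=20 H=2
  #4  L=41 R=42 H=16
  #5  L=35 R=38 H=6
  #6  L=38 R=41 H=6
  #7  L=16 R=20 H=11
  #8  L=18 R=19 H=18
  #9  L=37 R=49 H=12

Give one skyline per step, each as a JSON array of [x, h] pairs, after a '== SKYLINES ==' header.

== SKYLINES ==
[[14,7],[33,0]]
[[14,7],[33,0],[37,18],[41,0]]
[[9,2],[14,7],[33,0],[37,18],[41,0]]
[[9,2],[14,7],[33,0],[37,18],[41,16],[42,0]]
[[9,2],[14,7],[33,0],[35,6],[37,18],[41,16],[42,0]]
[[9,2],[14,7],[33,0],[35,6],[37,18],[41,16],[42,0]]
[[9,2],[14,7],[16,11],[20,7],[33,0],[35,6],[37,18],[41,16],[42,0]]
[[9,2],[14,7],[16,11],[18,18],[19,11],[20,7],[33,0],[35,6],[37,18],[41,16],[42,0]]
[[9,2],[14,7],[16,11],[18,18],[19,11],[20,7],[33,0],[35,6],[37,18],[41,16],[42,12],[49,0]]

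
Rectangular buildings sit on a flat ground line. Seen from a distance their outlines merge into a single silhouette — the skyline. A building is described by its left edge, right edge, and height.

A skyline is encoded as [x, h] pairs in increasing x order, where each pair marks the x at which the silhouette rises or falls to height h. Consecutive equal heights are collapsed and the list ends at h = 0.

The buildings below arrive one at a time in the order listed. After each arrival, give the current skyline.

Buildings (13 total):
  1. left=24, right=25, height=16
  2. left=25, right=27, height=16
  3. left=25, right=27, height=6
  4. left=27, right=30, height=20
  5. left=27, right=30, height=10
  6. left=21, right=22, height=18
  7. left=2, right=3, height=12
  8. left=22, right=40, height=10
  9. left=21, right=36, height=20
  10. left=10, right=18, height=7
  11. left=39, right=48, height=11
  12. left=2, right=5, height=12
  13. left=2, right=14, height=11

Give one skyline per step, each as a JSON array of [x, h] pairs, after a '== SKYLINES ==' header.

== SKYLINES ==
[[24,16],[25,0]]
[[24,16],[27,0]]
[[24,16],[27,0]]
[[24,16],[27,20],[30,0]]
[[24,16],[27,20],[30,0]]
[[21,18],[22,0],[24,16],[27,20],[30,0]]
[[2,12],[3,0],[21,18],[22,0],[24,16],[27,20],[30,0]]
[[2,12],[3,0],[21,18],[22,10],[24,16],[27,20],[30,10],[40,0]]
[[2,12],[3,0],[21,20],[36,10],[40,0]]
[[2,12],[3,0],[10,7],[18,0],[21,20],[36,10],[40,0]]
[[2,12],[3,0],[10,7],[18,0],[21,20],[36,10],[39,11],[48,0]]
[[2,12],[5,0],[10,7],[18,0],[21,20],[36,10],[39,11],[48,0]]
[[2,12],[5,11],[14,7],[18,0],[21,20],[36,10],[39,11],[48,0]]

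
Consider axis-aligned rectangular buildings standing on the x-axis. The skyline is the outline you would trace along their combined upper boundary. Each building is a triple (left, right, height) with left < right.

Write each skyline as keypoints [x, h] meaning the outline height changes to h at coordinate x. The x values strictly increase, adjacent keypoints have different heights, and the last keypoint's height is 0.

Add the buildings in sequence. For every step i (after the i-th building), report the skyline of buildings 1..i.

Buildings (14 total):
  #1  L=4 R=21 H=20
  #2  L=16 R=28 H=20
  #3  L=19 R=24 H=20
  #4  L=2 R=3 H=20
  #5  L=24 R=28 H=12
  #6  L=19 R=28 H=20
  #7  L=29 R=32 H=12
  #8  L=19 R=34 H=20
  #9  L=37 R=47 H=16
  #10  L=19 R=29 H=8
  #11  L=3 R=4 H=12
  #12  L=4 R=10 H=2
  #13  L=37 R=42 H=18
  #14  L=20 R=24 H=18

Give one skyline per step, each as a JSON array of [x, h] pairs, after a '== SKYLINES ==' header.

== SKYLINES ==
[[4,20],[21,0]]
[[4,20],[28,0]]
[[4,20],[28,0]]
[[2,20],[3,0],[4,20],[28,0]]
[[2,20],[3,0],[4,20],[28,0]]
[[2,20],[3,0],[4,20],[28,0]]
[[2,20],[3,0],[4,20],[28,0],[29,12],[32,0]]
[[2,20],[3,0],[4,20],[34,0]]
[[2,20],[3,0],[4,20],[34,0],[37,16],[47,0]]
[[2,20],[3,0],[4,20],[34,0],[37,16],[47,0]]
[[2,20],[3,12],[4,20],[34,0],[37,16],[47,0]]
[[2,20],[3,12],[4,20],[34,0],[37,16],[47,0]]
[[2,20],[3,12],[4,20],[34,0],[37,18],[42,16],[47,0]]
[[2,20],[3,12],[4,20],[34,0],[37,18],[42,16],[47,0]]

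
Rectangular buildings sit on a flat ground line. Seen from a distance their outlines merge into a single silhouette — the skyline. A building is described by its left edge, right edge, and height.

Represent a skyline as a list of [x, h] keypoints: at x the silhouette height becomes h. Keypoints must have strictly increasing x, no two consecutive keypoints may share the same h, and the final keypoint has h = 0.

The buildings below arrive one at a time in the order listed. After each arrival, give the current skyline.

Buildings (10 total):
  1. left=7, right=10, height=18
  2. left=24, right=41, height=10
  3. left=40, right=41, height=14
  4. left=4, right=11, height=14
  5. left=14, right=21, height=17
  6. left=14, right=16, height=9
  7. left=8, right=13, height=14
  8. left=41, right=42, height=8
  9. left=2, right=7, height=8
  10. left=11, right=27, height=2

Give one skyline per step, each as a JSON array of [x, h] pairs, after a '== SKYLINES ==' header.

== SKYLINES ==
[[7,18],[10,0]]
[[7,18],[10,0],[24,10],[41,0]]
[[7,18],[10,0],[24,10],[40,14],[41,0]]
[[4,14],[7,18],[10,14],[11,0],[24,10],[40,14],[41,0]]
[[4,14],[7,18],[10,14],[11,0],[14,17],[21,0],[24,10],[40,14],[41,0]]
[[4,14],[7,18],[10,14],[11,0],[14,17],[21,0],[24,10],[40,14],[41,0]]
[[4,14],[7,18],[10,14],[13,0],[14,17],[21,0],[24,10],[40,14],[41,0]]
[[4,14],[7,18],[10,14],[13,0],[14,17],[21,0],[24,10],[40,14],[41,8],[42,0]]
[[2,8],[4,14],[7,18],[10,14],[13,0],[14,17],[21,0],[24,10],[40,14],[41,8],[42,0]]
[[2,8],[4,14],[7,18],[10,14],[13,2],[14,17],[21,2],[24,10],[40,14],[41,8],[42,0]]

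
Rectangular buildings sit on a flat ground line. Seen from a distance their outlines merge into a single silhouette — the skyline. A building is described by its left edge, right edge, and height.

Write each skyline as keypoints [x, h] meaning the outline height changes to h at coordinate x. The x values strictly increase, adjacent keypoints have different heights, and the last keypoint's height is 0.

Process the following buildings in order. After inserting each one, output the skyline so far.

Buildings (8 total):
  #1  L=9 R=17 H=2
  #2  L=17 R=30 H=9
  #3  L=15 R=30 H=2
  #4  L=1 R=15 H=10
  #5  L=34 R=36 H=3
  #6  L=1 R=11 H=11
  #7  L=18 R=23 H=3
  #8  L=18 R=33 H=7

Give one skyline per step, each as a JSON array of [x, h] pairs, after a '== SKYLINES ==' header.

== SKYLINES ==
[[9,2],[17,0]]
[[9,2],[17,9],[30,0]]
[[9,2],[17,9],[30,0]]
[[1,10],[15,2],[17,9],[30,0]]
[[1,10],[15,2],[17,9],[30,0],[34,3],[36,0]]
[[1,11],[11,10],[15,2],[17,9],[30,0],[34,3],[36,0]]
[[1,11],[11,10],[15,2],[17,9],[30,0],[34,3],[36,0]]
[[1,11],[11,10],[15,2],[17,9],[30,7],[33,0],[34,3],[36,0]]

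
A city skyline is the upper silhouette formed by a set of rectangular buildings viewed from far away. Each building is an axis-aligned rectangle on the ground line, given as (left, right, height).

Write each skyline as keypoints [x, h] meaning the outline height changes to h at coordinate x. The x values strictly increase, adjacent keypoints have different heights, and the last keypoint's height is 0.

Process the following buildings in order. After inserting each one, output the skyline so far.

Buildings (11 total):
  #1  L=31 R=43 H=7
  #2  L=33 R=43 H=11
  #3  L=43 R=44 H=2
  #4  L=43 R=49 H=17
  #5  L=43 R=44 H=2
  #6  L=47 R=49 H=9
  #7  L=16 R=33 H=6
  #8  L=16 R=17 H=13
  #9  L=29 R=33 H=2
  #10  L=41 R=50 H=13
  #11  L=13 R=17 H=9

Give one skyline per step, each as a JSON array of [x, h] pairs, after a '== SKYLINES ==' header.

== SKYLINES ==
[[31,7],[43,0]]
[[31,7],[33,11],[43,0]]
[[31,7],[33,11],[43,2],[44,0]]
[[31,7],[33,11],[43,17],[49,0]]
[[31,7],[33,11],[43,17],[49,0]]
[[31,7],[33,11],[43,17],[49,0]]
[[16,6],[31,7],[33,11],[43,17],[49,0]]
[[16,13],[17,6],[31,7],[33,11],[43,17],[49,0]]
[[16,13],[17,6],[31,7],[33,11],[43,17],[49,0]]
[[16,13],[17,6],[31,7],[33,11],[41,13],[43,17],[49,13],[50,0]]
[[13,9],[16,13],[17,6],[31,7],[33,11],[41,13],[43,17],[49,13],[50,0]]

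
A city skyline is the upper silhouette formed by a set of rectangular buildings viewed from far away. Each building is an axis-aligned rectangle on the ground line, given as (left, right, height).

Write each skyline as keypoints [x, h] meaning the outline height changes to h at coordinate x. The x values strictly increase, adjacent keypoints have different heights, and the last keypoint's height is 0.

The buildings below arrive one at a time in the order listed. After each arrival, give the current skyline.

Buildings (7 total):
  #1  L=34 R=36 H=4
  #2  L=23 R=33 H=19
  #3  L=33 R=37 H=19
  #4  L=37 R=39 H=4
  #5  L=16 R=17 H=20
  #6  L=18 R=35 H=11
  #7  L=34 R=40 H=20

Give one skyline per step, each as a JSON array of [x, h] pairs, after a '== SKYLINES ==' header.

== SKYLINES ==
[[34,4],[36,0]]
[[23,19],[33,0],[34,4],[36,0]]
[[23,19],[37,0]]
[[23,19],[37,4],[39,0]]
[[16,20],[17,0],[23,19],[37,4],[39,0]]
[[16,20],[17,0],[18,11],[23,19],[37,4],[39,0]]
[[16,20],[17,0],[18,11],[23,19],[34,20],[40,0]]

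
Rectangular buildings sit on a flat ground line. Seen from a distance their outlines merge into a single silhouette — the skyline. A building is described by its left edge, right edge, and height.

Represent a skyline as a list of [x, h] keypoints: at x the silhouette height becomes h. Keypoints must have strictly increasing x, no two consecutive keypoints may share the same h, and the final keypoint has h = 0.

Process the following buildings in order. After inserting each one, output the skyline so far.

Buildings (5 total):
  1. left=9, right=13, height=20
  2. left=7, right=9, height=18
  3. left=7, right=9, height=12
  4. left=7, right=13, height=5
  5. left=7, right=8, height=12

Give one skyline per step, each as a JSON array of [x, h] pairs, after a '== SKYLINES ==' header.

== SKYLINES ==
[[9,20],[13,0]]
[[7,18],[9,20],[13,0]]
[[7,18],[9,20],[13,0]]
[[7,18],[9,20],[13,0]]
[[7,18],[9,20],[13,0]]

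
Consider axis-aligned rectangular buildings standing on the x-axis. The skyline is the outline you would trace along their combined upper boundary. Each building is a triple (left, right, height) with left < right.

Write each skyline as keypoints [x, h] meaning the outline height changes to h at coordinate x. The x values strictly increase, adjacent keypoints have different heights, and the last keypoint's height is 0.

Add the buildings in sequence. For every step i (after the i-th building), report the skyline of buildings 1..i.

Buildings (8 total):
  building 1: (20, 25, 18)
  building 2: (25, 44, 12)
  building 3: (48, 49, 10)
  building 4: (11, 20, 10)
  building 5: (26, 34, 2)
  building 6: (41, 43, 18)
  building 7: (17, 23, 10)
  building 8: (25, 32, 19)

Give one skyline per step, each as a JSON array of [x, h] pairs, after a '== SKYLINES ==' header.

== SKYLINES ==
[[20,18],[25,0]]
[[20,18],[25,12],[44,0]]
[[20,18],[25,12],[44,0],[48,10],[49,0]]
[[11,10],[20,18],[25,12],[44,0],[48,10],[49,0]]
[[11,10],[20,18],[25,12],[44,0],[48,10],[49,0]]
[[11,10],[20,18],[25,12],[41,18],[43,12],[44,0],[48,10],[49,0]]
[[11,10],[20,18],[25,12],[41,18],[43,12],[44,0],[48,10],[49,0]]
[[11,10],[20,18],[25,19],[32,12],[41,18],[43,12],[44,0],[48,10],[49,0]]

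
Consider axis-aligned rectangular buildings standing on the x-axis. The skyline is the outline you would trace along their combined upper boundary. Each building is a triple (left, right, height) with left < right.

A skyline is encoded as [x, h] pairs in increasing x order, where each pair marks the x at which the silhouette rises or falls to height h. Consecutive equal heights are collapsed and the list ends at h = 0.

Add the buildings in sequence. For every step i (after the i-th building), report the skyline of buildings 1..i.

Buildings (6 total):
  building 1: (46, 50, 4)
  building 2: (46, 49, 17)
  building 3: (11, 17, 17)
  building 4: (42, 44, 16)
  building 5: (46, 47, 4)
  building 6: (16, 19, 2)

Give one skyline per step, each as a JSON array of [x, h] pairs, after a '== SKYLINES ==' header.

== SKYLINES ==
[[46,4],[50,0]]
[[46,17],[49,4],[50,0]]
[[11,17],[17,0],[46,17],[49,4],[50,0]]
[[11,17],[17,0],[42,16],[44,0],[46,17],[49,4],[50,0]]
[[11,17],[17,0],[42,16],[44,0],[46,17],[49,4],[50,0]]
[[11,17],[17,2],[19,0],[42,16],[44,0],[46,17],[49,4],[50,0]]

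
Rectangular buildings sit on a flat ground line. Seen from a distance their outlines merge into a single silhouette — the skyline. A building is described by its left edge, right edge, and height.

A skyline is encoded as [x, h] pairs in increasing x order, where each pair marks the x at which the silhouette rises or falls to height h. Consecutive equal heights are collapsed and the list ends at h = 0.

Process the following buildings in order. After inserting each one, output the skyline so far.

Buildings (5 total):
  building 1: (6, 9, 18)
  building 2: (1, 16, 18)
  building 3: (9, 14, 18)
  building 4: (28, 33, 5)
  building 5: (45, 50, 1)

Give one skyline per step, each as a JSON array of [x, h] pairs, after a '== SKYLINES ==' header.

== SKYLINES ==
[[6,18],[9,0]]
[[1,18],[16,0]]
[[1,18],[16,0]]
[[1,18],[16,0],[28,5],[33,0]]
[[1,18],[16,0],[28,5],[33,0],[45,1],[50,0]]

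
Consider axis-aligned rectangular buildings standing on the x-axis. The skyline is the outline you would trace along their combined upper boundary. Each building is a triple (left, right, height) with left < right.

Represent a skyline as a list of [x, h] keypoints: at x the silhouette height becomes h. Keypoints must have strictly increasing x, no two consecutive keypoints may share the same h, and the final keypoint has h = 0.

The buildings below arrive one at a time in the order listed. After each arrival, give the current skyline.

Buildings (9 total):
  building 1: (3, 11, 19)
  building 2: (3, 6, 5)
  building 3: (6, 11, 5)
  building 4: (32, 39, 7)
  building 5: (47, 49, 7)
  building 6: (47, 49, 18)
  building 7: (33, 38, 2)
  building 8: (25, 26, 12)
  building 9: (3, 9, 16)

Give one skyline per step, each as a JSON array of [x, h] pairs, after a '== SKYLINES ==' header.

== SKYLINES ==
[[3,19],[11,0]]
[[3,19],[11,0]]
[[3,19],[11,0]]
[[3,19],[11,0],[32,7],[39,0]]
[[3,19],[11,0],[32,7],[39,0],[47,7],[49,0]]
[[3,19],[11,0],[32,7],[39,0],[47,18],[49,0]]
[[3,19],[11,0],[32,7],[39,0],[47,18],[49,0]]
[[3,19],[11,0],[25,12],[26,0],[32,7],[39,0],[47,18],[49,0]]
[[3,19],[11,0],[25,12],[26,0],[32,7],[39,0],[47,18],[49,0]]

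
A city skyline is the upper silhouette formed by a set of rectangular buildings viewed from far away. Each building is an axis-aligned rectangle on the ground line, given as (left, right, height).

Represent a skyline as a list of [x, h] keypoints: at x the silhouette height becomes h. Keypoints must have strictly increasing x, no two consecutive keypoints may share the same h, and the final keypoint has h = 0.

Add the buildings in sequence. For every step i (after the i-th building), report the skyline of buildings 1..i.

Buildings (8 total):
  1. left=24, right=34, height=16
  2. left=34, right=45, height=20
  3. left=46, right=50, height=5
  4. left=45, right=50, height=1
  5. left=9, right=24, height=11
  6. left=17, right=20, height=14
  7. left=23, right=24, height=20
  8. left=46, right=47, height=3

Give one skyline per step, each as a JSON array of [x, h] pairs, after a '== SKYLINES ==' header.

== SKYLINES ==
[[24,16],[34,0]]
[[24,16],[34,20],[45,0]]
[[24,16],[34,20],[45,0],[46,5],[50,0]]
[[24,16],[34,20],[45,1],[46,5],[50,0]]
[[9,11],[24,16],[34,20],[45,1],[46,5],[50,0]]
[[9,11],[17,14],[20,11],[24,16],[34,20],[45,1],[46,5],[50,0]]
[[9,11],[17,14],[20,11],[23,20],[24,16],[34,20],[45,1],[46,5],[50,0]]
[[9,11],[17,14],[20,11],[23,20],[24,16],[34,20],[45,1],[46,5],[50,0]]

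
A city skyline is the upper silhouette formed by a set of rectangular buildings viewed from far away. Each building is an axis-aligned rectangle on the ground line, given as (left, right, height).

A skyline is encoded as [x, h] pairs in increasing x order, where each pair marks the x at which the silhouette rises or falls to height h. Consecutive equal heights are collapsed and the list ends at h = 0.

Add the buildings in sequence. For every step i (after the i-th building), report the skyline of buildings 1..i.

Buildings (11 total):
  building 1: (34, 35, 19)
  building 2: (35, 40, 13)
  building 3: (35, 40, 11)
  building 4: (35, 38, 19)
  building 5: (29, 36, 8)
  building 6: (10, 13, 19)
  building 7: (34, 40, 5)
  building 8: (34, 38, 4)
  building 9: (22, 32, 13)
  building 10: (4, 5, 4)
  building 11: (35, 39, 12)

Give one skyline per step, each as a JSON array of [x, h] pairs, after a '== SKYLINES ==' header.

== SKYLINES ==
[[34,19],[35,0]]
[[34,19],[35,13],[40,0]]
[[34,19],[35,13],[40,0]]
[[34,19],[38,13],[40,0]]
[[29,8],[34,19],[38,13],[40,0]]
[[10,19],[13,0],[29,8],[34,19],[38,13],[40,0]]
[[10,19],[13,0],[29,8],[34,19],[38,13],[40,0]]
[[10,19],[13,0],[29,8],[34,19],[38,13],[40,0]]
[[10,19],[13,0],[22,13],[32,8],[34,19],[38,13],[40,0]]
[[4,4],[5,0],[10,19],[13,0],[22,13],[32,8],[34,19],[38,13],[40,0]]
[[4,4],[5,0],[10,19],[13,0],[22,13],[32,8],[34,19],[38,13],[40,0]]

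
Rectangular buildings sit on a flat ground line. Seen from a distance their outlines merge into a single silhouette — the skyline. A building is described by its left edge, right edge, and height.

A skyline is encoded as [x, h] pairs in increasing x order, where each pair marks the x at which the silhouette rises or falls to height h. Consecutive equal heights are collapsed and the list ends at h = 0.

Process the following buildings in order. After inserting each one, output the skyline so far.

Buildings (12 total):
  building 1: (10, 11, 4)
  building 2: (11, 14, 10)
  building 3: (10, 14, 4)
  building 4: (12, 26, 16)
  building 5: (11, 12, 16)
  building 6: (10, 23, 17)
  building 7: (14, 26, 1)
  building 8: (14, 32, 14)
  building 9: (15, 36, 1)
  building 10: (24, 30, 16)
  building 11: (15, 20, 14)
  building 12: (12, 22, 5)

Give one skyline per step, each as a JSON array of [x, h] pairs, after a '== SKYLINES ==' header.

== SKYLINES ==
[[10,4],[11,0]]
[[10,4],[11,10],[14,0]]
[[10,4],[11,10],[14,0]]
[[10,4],[11,10],[12,16],[26,0]]
[[10,4],[11,16],[26,0]]
[[10,17],[23,16],[26,0]]
[[10,17],[23,16],[26,0]]
[[10,17],[23,16],[26,14],[32,0]]
[[10,17],[23,16],[26,14],[32,1],[36,0]]
[[10,17],[23,16],[30,14],[32,1],[36,0]]
[[10,17],[23,16],[30,14],[32,1],[36,0]]
[[10,17],[23,16],[30,14],[32,1],[36,0]]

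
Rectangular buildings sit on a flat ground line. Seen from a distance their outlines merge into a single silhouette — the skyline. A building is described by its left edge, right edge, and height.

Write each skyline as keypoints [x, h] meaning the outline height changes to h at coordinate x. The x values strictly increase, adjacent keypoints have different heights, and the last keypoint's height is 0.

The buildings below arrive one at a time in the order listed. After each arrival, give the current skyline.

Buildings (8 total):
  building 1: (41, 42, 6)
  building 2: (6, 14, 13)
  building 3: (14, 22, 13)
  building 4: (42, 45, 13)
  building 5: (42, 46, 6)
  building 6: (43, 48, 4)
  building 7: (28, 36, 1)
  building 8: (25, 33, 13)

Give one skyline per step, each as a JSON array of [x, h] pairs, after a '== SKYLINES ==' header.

== SKYLINES ==
[[41,6],[42,0]]
[[6,13],[14,0],[41,6],[42,0]]
[[6,13],[22,0],[41,6],[42,0]]
[[6,13],[22,0],[41,6],[42,13],[45,0]]
[[6,13],[22,0],[41,6],[42,13],[45,6],[46,0]]
[[6,13],[22,0],[41,6],[42,13],[45,6],[46,4],[48,0]]
[[6,13],[22,0],[28,1],[36,0],[41,6],[42,13],[45,6],[46,4],[48,0]]
[[6,13],[22,0],[25,13],[33,1],[36,0],[41,6],[42,13],[45,6],[46,4],[48,0]]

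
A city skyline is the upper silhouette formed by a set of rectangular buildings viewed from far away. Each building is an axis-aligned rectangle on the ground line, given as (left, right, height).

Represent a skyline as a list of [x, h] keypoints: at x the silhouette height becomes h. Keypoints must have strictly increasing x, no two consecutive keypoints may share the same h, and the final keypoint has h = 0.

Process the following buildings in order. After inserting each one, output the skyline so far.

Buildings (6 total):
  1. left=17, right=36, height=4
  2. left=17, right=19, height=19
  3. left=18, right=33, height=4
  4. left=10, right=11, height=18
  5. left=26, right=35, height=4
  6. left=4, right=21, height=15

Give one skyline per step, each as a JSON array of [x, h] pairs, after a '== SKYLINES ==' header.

== SKYLINES ==
[[17,4],[36,0]]
[[17,19],[19,4],[36,0]]
[[17,19],[19,4],[36,0]]
[[10,18],[11,0],[17,19],[19,4],[36,0]]
[[10,18],[11,0],[17,19],[19,4],[36,0]]
[[4,15],[10,18],[11,15],[17,19],[19,15],[21,4],[36,0]]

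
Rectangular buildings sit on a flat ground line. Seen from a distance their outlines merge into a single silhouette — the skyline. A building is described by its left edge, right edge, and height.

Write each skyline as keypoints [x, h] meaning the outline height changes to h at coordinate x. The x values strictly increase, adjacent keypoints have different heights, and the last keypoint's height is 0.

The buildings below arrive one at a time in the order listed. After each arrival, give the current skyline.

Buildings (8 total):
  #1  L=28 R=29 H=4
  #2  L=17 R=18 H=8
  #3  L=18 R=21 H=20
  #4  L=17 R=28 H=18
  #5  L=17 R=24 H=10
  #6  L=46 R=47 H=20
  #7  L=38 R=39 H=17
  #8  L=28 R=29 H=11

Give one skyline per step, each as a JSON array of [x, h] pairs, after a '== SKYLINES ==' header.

== SKYLINES ==
[[28,4],[29,0]]
[[17,8],[18,0],[28,4],[29,0]]
[[17,8],[18,20],[21,0],[28,4],[29,0]]
[[17,18],[18,20],[21,18],[28,4],[29,0]]
[[17,18],[18,20],[21,18],[28,4],[29,0]]
[[17,18],[18,20],[21,18],[28,4],[29,0],[46,20],[47,0]]
[[17,18],[18,20],[21,18],[28,4],[29,0],[38,17],[39,0],[46,20],[47,0]]
[[17,18],[18,20],[21,18],[28,11],[29,0],[38,17],[39,0],[46,20],[47,0]]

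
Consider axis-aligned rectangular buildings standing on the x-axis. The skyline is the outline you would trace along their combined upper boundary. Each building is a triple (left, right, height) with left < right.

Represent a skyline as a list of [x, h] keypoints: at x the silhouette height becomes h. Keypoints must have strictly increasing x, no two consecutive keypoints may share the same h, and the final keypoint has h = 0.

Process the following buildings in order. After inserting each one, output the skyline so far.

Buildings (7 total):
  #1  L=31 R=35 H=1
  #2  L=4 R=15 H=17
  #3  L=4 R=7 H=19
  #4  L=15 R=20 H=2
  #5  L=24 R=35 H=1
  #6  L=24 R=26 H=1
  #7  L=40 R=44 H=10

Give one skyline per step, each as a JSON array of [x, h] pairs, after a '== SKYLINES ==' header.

== SKYLINES ==
[[31,1],[35,0]]
[[4,17],[15,0],[31,1],[35,0]]
[[4,19],[7,17],[15,0],[31,1],[35,0]]
[[4,19],[7,17],[15,2],[20,0],[31,1],[35,0]]
[[4,19],[7,17],[15,2],[20,0],[24,1],[35,0]]
[[4,19],[7,17],[15,2],[20,0],[24,1],[35,0]]
[[4,19],[7,17],[15,2],[20,0],[24,1],[35,0],[40,10],[44,0]]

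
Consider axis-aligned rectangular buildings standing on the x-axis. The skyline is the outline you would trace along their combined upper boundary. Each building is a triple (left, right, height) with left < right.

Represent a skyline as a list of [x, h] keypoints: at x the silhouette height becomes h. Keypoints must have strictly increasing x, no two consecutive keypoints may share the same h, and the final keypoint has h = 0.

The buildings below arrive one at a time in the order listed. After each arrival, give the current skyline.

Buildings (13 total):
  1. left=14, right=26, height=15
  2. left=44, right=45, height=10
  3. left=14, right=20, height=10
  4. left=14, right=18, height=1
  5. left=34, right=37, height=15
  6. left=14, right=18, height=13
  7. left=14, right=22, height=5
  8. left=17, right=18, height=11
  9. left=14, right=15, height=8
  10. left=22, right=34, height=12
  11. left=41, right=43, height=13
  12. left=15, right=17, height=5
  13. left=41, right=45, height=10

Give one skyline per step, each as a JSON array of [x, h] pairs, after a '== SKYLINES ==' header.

== SKYLINES ==
[[14,15],[26,0]]
[[14,15],[26,0],[44,10],[45,0]]
[[14,15],[26,0],[44,10],[45,0]]
[[14,15],[26,0],[44,10],[45,0]]
[[14,15],[26,0],[34,15],[37,0],[44,10],[45,0]]
[[14,15],[26,0],[34,15],[37,0],[44,10],[45,0]]
[[14,15],[26,0],[34,15],[37,0],[44,10],[45,0]]
[[14,15],[26,0],[34,15],[37,0],[44,10],[45,0]]
[[14,15],[26,0],[34,15],[37,0],[44,10],[45,0]]
[[14,15],[26,12],[34,15],[37,0],[44,10],[45,0]]
[[14,15],[26,12],[34,15],[37,0],[41,13],[43,0],[44,10],[45,0]]
[[14,15],[26,12],[34,15],[37,0],[41,13],[43,0],[44,10],[45,0]]
[[14,15],[26,12],[34,15],[37,0],[41,13],[43,10],[45,0]]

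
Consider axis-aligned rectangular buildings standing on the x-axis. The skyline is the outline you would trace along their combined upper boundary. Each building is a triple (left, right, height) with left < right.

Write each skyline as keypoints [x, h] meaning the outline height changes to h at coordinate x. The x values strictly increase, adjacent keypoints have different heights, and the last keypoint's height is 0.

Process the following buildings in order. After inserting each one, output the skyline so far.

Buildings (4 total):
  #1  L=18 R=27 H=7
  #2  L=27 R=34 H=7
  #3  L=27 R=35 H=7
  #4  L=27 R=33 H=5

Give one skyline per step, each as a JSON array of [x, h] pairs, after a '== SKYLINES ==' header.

== SKYLINES ==
[[18,7],[27,0]]
[[18,7],[34,0]]
[[18,7],[35,0]]
[[18,7],[35,0]]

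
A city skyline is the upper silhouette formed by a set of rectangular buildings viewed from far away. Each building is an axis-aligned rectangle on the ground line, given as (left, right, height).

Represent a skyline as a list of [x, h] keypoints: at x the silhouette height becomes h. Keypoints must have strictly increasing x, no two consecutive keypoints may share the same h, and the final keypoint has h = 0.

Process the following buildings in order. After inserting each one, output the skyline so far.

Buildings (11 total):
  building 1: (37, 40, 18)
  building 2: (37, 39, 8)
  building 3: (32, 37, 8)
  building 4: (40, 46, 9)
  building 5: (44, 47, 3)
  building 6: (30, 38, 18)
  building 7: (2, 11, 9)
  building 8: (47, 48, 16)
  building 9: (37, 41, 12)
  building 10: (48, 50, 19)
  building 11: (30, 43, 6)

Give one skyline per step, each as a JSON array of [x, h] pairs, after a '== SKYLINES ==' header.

== SKYLINES ==
[[37,18],[40,0]]
[[37,18],[40,0]]
[[32,8],[37,18],[40,0]]
[[32,8],[37,18],[40,9],[46,0]]
[[32,8],[37,18],[40,9],[46,3],[47,0]]
[[30,18],[40,9],[46,3],[47,0]]
[[2,9],[11,0],[30,18],[40,9],[46,3],[47,0]]
[[2,9],[11,0],[30,18],[40,9],[46,3],[47,16],[48,0]]
[[2,9],[11,0],[30,18],[40,12],[41,9],[46,3],[47,16],[48,0]]
[[2,9],[11,0],[30,18],[40,12],[41,9],[46,3],[47,16],[48,19],[50,0]]
[[2,9],[11,0],[30,18],[40,12],[41,9],[46,3],[47,16],[48,19],[50,0]]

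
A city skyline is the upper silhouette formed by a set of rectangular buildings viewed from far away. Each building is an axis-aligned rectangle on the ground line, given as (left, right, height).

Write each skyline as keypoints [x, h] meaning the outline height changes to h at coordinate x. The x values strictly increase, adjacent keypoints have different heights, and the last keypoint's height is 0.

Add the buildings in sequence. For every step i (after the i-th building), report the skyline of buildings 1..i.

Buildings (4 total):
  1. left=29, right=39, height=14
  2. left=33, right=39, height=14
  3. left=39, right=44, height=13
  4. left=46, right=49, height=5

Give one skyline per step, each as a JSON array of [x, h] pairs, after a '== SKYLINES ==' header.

== SKYLINES ==
[[29,14],[39,0]]
[[29,14],[39,0]]
[[29,14],[39,13],[44,0]]
[[29,14],[39,13],[44,0],[46,5],[49,0]]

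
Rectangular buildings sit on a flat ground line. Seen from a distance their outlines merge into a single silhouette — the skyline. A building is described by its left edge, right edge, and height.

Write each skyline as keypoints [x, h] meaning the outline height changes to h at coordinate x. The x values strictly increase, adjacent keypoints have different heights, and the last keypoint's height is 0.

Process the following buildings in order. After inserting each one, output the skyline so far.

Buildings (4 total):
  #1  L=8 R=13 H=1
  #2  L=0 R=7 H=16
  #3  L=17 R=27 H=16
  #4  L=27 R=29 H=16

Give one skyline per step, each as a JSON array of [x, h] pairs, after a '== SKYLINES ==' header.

== SKYLINES ==
[[8,1],[13,0]]
[[0,16],[7,0],[8,1],[13,0]]
[[0,16],[7,0],[8,1],[13,0],[17,16],[27,0]]
[[0,16],[7,0],[8,1],[13,0],[17,16],[29,0]]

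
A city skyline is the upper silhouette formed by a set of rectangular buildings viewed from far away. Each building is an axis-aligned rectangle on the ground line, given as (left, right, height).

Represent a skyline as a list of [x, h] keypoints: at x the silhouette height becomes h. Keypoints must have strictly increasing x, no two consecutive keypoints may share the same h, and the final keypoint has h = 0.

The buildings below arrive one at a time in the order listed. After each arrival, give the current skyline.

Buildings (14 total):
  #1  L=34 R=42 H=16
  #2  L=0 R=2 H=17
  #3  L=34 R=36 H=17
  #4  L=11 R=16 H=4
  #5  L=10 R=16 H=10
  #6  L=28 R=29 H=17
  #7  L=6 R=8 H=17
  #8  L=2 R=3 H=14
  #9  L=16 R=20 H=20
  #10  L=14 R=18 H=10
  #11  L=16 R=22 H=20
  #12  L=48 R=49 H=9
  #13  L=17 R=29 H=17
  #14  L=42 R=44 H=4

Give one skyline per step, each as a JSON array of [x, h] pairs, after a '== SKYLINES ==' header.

== SKYLINES ==
[[34,16],[42,0]]
[[0,17],[2,0],[34,16],[42,0]]
[[0,17],[2,0],[34,17],[36,16],[42,0]]
[[0,17],[2,0],[11,4],[16,0],[34,17],[36,16],[42,0]]
[[0,17],[2,0],[10,10],[16,0],[34,17],[36,16],[42,0]]
[[0,17],[2,0],[10,10],[16,0],[28,17],[29,0],[34,17],[36,16],[42,0]]
[[0,17],[2,0],[6,17],[8,0],[10,10],[16,0],[28,17],[29,0],[34,17],[36,16],[42,0]]
[[0,17],[2,14],[3,0],[6,17],[8,0],[10,10],[16,0],[28,17],[29,0],[34,17],[36,16],[42,0]]
[[0,17],[2,14],[3,0],[6,17],[8,0],[10,10],[16,20],[20,0],[28,17],[29,0],[34,17],[36,16],[42,0]]
[[0,17],[2,14],[3,0],[6,17],[8,0],[10,10],[16,20],[20,0],[28,17],[29,0],[34,17],[36,16],[42,0]]
[[0,17],[2,14],[3,0],[6,17],[8,0],[10,10],[16,20],[22,0],[28,17],[29,0],[34,17],[36,16],[42,0]]
[[0,17],[2,14],[3,0],[6,17],[8,0],[10,10],[16,20],[22,0],[28,17],[29,0],[34,17],[36,16],[42,0],[48,9],[49,0]]
[[0,17],[2,14],[3,0],[6,17],[8,0],[10,10],[16,20],[22,17],[29,0],[34,17],[36,16],[42,0],[48,9],[49,0]]
[[0,17],[2,14],[3,0],[6,17],[8,0],[10,10],[16,20],[22,17],[29,0],[34,17],[36,16],[42,4],[44,0],[48,9],[49,0]]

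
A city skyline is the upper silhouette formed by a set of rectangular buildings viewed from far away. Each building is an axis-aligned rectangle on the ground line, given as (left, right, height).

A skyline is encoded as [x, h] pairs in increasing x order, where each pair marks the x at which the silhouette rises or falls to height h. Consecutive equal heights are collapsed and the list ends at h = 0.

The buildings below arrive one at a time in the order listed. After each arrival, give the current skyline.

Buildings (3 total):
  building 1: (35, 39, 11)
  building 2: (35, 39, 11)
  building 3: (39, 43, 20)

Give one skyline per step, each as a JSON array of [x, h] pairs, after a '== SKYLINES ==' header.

== SKYLINES ==
[[35,11],[39,0]]
[[35,11],[39,0]]
[[35,11],[39,20],[43,0]]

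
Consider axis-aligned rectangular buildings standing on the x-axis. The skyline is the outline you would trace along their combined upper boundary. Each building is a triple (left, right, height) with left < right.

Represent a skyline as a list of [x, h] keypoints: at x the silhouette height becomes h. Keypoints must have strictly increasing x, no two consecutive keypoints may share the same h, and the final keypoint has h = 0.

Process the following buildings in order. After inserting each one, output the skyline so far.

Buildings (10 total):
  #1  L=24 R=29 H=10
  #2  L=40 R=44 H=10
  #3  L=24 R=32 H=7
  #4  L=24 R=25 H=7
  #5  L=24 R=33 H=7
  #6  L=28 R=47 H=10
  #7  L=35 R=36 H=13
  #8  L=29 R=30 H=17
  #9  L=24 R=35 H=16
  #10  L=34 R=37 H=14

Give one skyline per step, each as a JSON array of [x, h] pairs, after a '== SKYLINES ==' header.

== SKYLINES ==
[[24,10],[29,0]]
[[24,10],[29,0],[40,10],[44,0]]
[[24,10],[29,7],[32,0],[40,10],[44,0]]
[[24,10],[29,7],[32,0],[40,10],[44,0]]
[[24,10],[29,7],[33,0],[40,10],[44,0]]
[[24,10],[47,0]]
[[24,10],[35,13],[36,10],[47,0]]
[[24,10],[29,17],[30,10],[35,13],[36,10],[47,0]]
[[24,16],[29,17],[30,16],[35,13],[36,10],[47,0]]
[[24,16],[29,17],[30,16],[35,14],[37,10],[47,0]]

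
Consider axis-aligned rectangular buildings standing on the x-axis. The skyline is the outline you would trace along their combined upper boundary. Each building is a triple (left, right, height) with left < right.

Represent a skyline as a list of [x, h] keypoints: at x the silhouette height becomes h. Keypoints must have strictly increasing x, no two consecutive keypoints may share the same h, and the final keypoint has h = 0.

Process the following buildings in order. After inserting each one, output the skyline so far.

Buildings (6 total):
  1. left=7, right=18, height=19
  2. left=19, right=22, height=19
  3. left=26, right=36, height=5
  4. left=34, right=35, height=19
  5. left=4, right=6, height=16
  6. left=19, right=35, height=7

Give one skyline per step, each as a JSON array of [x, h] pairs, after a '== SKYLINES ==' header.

== SKYLINES ==
[[7,19],[18,0]]
[[7,19],[18,0],[19,19],[22,0]]
[[7,19],[18,0],[19,19],[22,0],[26,5],[36,0]]
[[7,19],[18,0],[19,19],[22,0],[26,5],[34,19],[35,5],[36,0]]
[[4,16],[6,0],[7,19],[18,0],[19,19],[22,0],[26,5],[34,19],[35,5],[36,0]]
[[4,16],[6,0],[7,19],[18,0],[19,19],[22,7],[34,19],[35,5],[36,0]]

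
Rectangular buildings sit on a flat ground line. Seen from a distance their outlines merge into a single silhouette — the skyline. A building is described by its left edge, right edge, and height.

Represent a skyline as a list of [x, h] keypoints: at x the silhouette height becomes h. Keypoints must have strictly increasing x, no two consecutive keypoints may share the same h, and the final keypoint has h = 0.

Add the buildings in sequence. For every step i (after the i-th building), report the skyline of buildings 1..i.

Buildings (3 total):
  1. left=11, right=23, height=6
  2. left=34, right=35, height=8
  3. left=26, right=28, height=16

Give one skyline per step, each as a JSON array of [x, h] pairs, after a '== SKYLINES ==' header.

== SKYLINES ==
[[11,6],[23,0]]
[[11,6],[23,0],[34,8],[35,0]]
[[11,6],[23,0],[26,16],[28,0],[34,8],[35,0]]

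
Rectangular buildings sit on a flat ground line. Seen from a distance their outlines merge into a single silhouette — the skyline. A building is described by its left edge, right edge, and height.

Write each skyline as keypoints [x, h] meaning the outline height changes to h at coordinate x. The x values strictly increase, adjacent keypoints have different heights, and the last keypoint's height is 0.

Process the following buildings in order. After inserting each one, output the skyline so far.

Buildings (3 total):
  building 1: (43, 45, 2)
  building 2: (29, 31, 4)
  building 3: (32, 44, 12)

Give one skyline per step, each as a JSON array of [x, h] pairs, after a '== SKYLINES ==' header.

== SKYLINES ==
[[43,2],[45,0]]
[[29,4],[31,0],[43,2],[45,0]]
[[29,4],[31,0],[32,12],[44,2],[45,0]]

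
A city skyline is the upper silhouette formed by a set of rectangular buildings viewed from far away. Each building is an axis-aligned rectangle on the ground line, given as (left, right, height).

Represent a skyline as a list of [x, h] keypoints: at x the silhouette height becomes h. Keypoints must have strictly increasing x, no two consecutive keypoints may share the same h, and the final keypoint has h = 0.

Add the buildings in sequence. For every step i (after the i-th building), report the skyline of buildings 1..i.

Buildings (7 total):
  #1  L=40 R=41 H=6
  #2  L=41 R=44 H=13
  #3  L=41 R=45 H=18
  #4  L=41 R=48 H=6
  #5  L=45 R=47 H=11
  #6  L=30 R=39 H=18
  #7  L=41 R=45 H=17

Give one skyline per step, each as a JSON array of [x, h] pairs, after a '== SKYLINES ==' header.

== SKYLINES ==
[[40,6],[41,0]]
[[40,6],[41,13],[44,0]]
[[40,6],[41,18],[45,0]]
[[40,6],[41,18],[45,6],[48,0]]
[[40,6],[41,18],[45,11],[47,6],[48,0]]
[[30,18],[39,0],[40,6],[41,18],[45,11],[47,6],[48,0]]
[[30,18],[39,0],[40,6],[41,18],[45,11],[47,6],[48,0]]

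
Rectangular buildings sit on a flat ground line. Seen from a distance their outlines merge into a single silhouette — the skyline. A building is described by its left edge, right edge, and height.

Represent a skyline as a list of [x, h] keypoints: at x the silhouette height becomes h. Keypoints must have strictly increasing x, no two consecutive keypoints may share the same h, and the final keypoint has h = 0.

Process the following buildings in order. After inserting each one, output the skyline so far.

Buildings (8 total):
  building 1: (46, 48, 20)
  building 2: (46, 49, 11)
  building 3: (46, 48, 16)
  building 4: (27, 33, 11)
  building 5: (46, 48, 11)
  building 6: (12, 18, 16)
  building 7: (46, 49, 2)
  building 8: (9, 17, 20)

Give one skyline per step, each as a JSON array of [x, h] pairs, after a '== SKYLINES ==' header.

== SKYLINES ==
[[46,20],[48,0]]
[[46,20],[48,11],[49,0]]
[[46,20],[48,11],[49,0]]
[[27,11],[33,0],[46,20],[48,11],[49,0]]
[[27,11],[33,0],[46,20],[48,11],[49,0]]
[[12,16],[18,0],[27,11],[33,0],[46,20],[48,11],[49,0]]
[[12,16],[18,0],[27,11],[33,0],[46,20],[48,11],[49,0]]
[[9,20],[17,16],[18,0],[27,11],[33,0],[46,20],[48,11],[49,0]]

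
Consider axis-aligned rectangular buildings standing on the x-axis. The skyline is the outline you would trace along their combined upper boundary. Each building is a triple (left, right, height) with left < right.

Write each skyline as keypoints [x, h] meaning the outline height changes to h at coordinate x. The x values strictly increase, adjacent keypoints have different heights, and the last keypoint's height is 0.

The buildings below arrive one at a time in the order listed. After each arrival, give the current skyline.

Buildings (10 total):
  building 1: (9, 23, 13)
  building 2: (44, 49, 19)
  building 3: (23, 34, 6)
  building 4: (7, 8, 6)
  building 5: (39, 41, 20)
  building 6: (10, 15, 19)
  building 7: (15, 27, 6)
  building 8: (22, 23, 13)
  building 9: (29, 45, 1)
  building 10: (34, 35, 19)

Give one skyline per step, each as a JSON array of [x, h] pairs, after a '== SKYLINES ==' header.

== SKYLINES ==
[[9,13],[23,0]]
[[9,13],[23,0],[44,19],[49,0]]
[[9,13],[23,6],[34,0],[44,19],[49,0]]
[[7,6],[8,0],[9,13],[23,6],[34,0],[44,19],[49,0]]
[[7,6],[8,0],[9,13],[23,6],[34,0],[39,20],[41,0],[44,19],[49,0]]
[[7,6],[8,0],[9,13],[10,19],[15,13],[23,6],[34,0],[39,20],[41,0],[44,19],[49,0]]
[[7,6],[8,0],[9,13],[10,19],[15,13],[23,6],[34,0],[39,20],[41,0],[44,19],[49,0]]
[[7,6],[8,0],[9,13],[10,19],[15,13],[23,6],[34,0],[39,20],[41,0],[44,19],[49,0]]
[[7,6],[8,0],[9,13],[10,19],[15,13],[23,6],[34,1],[39,20],[41,1],[44,19],[49,0]]
[[7,6],[8,0],[9,13],[10,19],[15,13],[23,6],[34,19],[35,1],[39,20],[41,1],[44,19],[49,0]]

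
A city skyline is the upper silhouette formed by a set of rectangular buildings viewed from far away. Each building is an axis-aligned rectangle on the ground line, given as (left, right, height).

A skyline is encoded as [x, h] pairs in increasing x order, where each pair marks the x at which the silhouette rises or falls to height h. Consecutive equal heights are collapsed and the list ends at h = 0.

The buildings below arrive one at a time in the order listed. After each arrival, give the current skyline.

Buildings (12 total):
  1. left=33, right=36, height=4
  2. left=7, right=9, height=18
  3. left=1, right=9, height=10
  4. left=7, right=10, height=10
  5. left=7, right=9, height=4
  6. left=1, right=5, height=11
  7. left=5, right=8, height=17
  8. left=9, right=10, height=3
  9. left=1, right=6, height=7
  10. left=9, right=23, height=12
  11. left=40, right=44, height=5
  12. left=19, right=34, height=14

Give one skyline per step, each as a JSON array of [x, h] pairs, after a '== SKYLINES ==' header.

== SKYLINES ==
[[33,4],[36,0]]
[[7,18],[9,0],[33,4],[36,0]]
[[1,10],[7,18],[9,0],[33,4],[36,0]]
[[1,10],[7,18],[9,10],[10,0],[33,4],[36,0]]
[[1,10],[7,18],[9,10],[10,0],[33,4],[36,0]]
[[1,11],[5,10],[7,18],[9,10],[10,0],[33,4],[36,0]]
[[1,11],[5,17],[7,18],[9,10],[10,0],[33,4],[36,0]]
[[1,11],[5,17],[7,18],[9,10],[10,0],[33,4],[36,0]]
[[1,11],[5,17],[7,18],[9,10],[10,0],[33,4],[36,0]]
[[1,11],[5,17],[7,18],[9,12],[23,0],[33,4],[36,0]]
[[1,11],[5,17],[7,18],[9,12],[23,0],[33,4],[36,0],[40,5],[44,0]]
[[1,11],[5,17],[7,18],[9,12],[19,14],[34,4],[36,0],[40,5],[44,0]]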